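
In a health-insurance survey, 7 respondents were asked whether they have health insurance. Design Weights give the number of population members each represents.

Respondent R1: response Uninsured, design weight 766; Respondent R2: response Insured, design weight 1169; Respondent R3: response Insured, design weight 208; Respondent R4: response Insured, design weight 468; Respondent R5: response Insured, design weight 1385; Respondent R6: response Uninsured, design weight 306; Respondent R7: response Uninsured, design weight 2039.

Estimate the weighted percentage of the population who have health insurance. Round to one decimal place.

50.9

Sum of weights for 'Insured' = 1169 + 208 + 468 + 1385 = 3230
Total weight = 766 + 1169 + 208 + 468 + 1385 + 306 + 2039 = 6341
Weighted proportion = 3230 / 6341 = 0.50938338 → 50.938338%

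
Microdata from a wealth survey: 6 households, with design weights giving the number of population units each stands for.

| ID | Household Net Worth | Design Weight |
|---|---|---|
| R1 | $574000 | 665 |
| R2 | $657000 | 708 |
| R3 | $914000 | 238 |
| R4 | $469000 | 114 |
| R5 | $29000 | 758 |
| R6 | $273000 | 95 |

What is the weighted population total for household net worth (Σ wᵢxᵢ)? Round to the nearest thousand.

1165781000

Weighted total = 574000×665 + 657000×708 + 914000×238 + 469000×114 + 29000×758 + 273000×95
  = 1165781000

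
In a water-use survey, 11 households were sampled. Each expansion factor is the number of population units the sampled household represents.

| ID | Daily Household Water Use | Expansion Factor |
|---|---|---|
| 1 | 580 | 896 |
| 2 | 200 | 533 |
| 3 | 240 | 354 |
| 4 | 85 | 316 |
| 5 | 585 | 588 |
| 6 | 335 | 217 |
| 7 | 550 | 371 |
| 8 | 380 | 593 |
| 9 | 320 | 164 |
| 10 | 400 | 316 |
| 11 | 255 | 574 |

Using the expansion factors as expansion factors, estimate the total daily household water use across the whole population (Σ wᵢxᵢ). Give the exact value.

1909415

Weighted total = 580×896 + 200×533 + 240×354 + 85×316 + 585×588 + 335×217 + 550×371 + 380×593 + 320×164 + 400×316 + 255×574
  = 519680 + 106600 + 84960 + 26860 + 343980 + 72695 + 204050 + 225340 + 52480 + 126400 + 146370 = 1909415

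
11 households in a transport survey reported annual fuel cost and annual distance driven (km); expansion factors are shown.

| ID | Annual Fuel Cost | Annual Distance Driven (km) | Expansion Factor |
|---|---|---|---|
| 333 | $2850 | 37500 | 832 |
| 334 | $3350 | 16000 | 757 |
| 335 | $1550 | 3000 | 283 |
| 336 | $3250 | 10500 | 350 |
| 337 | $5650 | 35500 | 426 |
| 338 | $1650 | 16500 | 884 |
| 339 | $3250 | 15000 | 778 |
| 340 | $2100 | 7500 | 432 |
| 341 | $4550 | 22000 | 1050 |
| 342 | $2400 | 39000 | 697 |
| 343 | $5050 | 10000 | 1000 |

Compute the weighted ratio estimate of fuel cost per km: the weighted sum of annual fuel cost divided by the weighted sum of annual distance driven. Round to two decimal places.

0.17

Σ wᵢ·y = 2850×832 + 3350×757 + 1550×283 + 3250×350 + 5650×426 + 1650×884 + 3250×778 + 2100×432 + 4550×1050 + 2400×697 + 5050×1000
  = 25284800
Σ wᵢ·x = 37500×832 + 16000×757 + 3000×283 + 10500×350 + 35500×426 + 16500×884 + 15000×778 + 7500×432 + 22000×1050 + 39000×697 + 10000×1000
  = 31200000 + 12112000 + 849000 + 3675000 + 15123000 + 14586000 + 11670000 + 3240000 + 23100000 + 27183000 + 10000000 = 152738000
Ratio = 25284800 / 152738000 = 0.16554361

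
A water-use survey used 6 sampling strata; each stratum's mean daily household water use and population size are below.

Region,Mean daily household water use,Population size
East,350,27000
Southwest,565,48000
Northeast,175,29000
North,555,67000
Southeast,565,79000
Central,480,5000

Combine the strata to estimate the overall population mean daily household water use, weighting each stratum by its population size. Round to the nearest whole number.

Σ Nₕ·x̄ₕ = 350×27000 + 565×48000 + 175×29000 + 555×67000 + 565×79000 + 480×5000
  = 9450000 + 27120000 + 5075000 + 37185000 + 44635000 + 2400000 = 125865000
Σ Nₕ = 27000 + 48000 + 29000 + 67000 + 79000 + 5000 = 255000
Overall mean = 125865000 / 255000 = 493.58824

494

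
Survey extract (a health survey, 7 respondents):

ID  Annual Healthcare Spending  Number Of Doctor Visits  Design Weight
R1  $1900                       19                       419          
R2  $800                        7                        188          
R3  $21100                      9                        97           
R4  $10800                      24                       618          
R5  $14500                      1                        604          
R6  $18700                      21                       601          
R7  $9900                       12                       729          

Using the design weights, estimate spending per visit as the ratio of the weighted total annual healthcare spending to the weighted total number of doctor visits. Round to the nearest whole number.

785

Σ wᵢ·y = 1900×419 + 800×188 + 21100×97 + 10800×618 + 14500×604 + 18700×601 + 9900×729
  = 796100 + 150400 + 2046700 + 6674400 + 8758000 + 11238700 + 7217100 = 36881400
Σ wᵢ·x = 19×419 + 7×188 + 9×97 + 24×618 + 1×604 + 21×601 + 12×729
  = 46955
Ratio = 36881400 / 46955 = 785.46268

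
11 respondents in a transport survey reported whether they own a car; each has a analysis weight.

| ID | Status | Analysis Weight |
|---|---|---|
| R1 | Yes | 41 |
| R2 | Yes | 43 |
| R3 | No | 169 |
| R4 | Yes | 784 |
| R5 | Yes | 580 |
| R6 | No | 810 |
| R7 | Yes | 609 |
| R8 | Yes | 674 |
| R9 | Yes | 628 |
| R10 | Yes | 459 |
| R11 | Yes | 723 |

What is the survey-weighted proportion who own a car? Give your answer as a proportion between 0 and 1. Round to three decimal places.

0.823

Sum of weights for 'Yes' = 41 + 43 + 784 + 580 + 609 + 674 + 628 + 459 + 723 = 4541
Total weight = 41 + 43 + 169 + 784 + 580 + 810 + 609 + 674 + 628 + 459 + 723 = 5520
Weighted proportion = 4541 / 5520 = 0.82264493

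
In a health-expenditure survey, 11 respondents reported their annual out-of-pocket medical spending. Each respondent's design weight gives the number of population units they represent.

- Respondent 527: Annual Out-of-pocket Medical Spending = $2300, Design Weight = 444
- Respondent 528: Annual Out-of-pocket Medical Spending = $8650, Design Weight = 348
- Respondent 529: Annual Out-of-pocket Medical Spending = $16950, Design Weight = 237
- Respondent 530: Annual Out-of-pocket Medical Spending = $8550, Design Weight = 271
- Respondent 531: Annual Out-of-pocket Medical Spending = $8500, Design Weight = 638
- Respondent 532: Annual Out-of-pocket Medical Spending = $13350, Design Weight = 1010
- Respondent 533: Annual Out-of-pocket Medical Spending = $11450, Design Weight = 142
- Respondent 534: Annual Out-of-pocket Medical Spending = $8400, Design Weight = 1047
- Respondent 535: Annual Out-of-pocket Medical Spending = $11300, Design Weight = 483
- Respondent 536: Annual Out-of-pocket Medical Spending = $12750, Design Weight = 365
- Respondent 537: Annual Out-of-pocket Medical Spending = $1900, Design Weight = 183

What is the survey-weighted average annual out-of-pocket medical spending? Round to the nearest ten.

9700

Weighted sum = 2300×444 + 8650×348 + 16950×237 + 8550×271 + 8500×638 + 13350×1010 + 11450×142 + 8400×1047 + 11300×483 + 12750×365 + 1900×183
  = 50152150
Sum of weights = 444 + 348 + 237 + 271 + 638 + 1010 + 142 + 1047 + 483 + 365 + 183 = 5168
Weighted mean = 50152150 / 5168 = 9704.3634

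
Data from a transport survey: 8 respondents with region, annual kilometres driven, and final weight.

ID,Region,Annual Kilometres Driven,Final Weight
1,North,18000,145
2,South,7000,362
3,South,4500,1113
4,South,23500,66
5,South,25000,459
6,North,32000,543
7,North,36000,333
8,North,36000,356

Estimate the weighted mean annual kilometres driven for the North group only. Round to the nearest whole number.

North rows: 1, 6, 7, 8
Weighted sum = 18000×145 + 32000×543 + 36000×333 + 36000×356
  = 2610000 + 17376000 + 11988000 + 12816000 = 44790000
Sum of weights = 145 + 543 + 333 + 356 = 1377
Weighted mean = 44790000 / 1377 = 32527.233

32527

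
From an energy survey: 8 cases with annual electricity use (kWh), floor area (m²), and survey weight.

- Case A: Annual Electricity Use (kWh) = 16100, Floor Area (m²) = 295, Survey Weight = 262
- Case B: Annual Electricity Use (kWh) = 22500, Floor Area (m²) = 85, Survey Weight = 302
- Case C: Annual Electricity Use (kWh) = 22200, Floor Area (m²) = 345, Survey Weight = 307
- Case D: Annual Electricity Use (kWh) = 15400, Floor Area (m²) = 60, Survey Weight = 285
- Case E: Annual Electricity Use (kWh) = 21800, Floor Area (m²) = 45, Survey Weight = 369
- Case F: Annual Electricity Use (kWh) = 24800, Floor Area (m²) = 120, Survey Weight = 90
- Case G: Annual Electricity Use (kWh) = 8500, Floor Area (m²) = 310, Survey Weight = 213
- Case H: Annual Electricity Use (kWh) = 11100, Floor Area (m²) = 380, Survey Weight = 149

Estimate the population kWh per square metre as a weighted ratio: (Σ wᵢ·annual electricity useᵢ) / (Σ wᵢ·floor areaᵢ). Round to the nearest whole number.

Σ wᵢ·y = 16100×262 + 22500×302 + 22200×307 + 15400×285 + 21800×369 + 24800×90 + 8500×213 + 11100×149
  = 4218200 + 6795000 + 6815400 + 4389000 + 8044200 + 2232000 + 1810500 + 1653900 = 35958200
Σ wᵢ·x = 295×262 + 85×302 + 345×307 + 60×285 + 45×369 + 120×90 + 310×213 + 380×149
  = 376030
Ratio = 35958200 / 376030 = 95.625881

96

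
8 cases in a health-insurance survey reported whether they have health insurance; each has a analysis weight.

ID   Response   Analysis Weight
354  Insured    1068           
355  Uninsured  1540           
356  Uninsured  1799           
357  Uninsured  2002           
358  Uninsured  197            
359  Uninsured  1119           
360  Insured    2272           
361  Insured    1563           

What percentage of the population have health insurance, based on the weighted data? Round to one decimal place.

Sum of weights for 'Insured' = 1068 + 2272 + 1563 = 4903
Total weight = 1068 + 1540 + 1799 + 2002 + 197 + 1119 + 2272 + 1563 = 11560
Weighted proportion = 4903 / 11560 = 0.42413495 → 42.413495%

42.4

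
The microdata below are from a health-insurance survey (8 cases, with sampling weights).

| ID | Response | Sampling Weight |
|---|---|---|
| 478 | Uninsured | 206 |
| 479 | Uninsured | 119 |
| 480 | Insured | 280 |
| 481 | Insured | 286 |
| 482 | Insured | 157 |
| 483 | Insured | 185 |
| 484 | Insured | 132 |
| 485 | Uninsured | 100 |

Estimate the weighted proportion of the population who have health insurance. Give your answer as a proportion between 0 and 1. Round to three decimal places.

0.710

Sum of weights for 'Insured' = 280 + 286 + 157 + 185 + 132 = 1040
Total weight = 206 + 119 + 280 + 286 + 157 + 185 + 132 + 100 = 1465
Weighted proportion = 1040 / 1465 = 0.70989761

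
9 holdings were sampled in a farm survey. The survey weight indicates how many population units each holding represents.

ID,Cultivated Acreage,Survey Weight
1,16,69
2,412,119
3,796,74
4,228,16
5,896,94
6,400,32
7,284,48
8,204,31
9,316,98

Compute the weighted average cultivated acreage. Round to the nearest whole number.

Weighted sum = 16×69 + 412×119 + 796×74 + 228×16 + 896×94 + 400×32 + 284×48 + 204×31 + 316×98
  = 260632
Sum of weights = 69 + 119 + 74 + 16 + 94 + 32 + 48 + 31 + 98 = 581
Weighted mean = 260632 / 581 = 448.59208

449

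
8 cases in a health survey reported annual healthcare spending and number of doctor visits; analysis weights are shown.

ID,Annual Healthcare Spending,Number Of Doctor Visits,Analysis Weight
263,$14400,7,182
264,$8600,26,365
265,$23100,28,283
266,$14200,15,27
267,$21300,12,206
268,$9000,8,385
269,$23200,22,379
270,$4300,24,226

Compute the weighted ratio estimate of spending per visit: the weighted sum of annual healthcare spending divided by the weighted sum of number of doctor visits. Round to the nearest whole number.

Σ wᵢ·y = 14400×182 + 8600×365 + 23100×283 + 14200×27 + 21300×206 + 9000×385 + 23200×379 + 4300×226
  = 2620800 + 3139000 + 6537300 + 383400 + 4387800 + 3465000 + 8792800 + 971800 = 30297900
Σ wᵢ·x = 7×182 + 26×365 + 28×283 + 15×27 + 12×206 + 8×385 + 22×379 + 24×226
  = 1274 + 9490 + 7924 + 405 + 2472 + 3080 + 8338 + 5424 = 38407
Ratio = 30297900 / 38407 = 788.86401

789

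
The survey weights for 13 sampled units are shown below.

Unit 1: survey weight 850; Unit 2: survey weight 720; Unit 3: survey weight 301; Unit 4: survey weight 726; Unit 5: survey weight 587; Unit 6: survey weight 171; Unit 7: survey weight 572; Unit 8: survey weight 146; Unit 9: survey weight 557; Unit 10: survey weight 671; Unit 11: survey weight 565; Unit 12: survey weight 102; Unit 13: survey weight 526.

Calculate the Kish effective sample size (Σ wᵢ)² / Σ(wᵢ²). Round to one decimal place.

10.7

Σ wᵢ = 6494
Σ wᵢ² = 3947682
n_eff = 6494² / 3947682 = 42172036 / 3947682 = 10.682734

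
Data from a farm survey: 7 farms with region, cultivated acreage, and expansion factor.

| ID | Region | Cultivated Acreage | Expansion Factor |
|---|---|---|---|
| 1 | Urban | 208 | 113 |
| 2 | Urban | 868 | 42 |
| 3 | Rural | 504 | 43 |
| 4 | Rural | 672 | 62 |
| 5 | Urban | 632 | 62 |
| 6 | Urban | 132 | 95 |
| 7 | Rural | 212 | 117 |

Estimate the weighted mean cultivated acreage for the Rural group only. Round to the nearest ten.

Rural rows: 3, 4, 7
Weighted sum = 504×43 + 672×62 + 212×117
  = 88140
Sum of weights = 43 + 62 + 117 = 222
Weighted mean = 88140 / 222 = 397.02703

400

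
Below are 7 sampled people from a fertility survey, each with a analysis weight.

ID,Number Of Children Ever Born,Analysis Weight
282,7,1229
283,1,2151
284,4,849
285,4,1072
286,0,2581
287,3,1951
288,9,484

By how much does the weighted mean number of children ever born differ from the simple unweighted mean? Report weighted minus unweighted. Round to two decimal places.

-1.22

Unweighted sum = 28
Unweighted mean = 28 / 7 = 4
Weighted sum = 28647
Sum of weights = 10317
Weighted mean = 28647 / 10317 = 2.7766793
Difference (weighted minus unweighted) = -1.2233207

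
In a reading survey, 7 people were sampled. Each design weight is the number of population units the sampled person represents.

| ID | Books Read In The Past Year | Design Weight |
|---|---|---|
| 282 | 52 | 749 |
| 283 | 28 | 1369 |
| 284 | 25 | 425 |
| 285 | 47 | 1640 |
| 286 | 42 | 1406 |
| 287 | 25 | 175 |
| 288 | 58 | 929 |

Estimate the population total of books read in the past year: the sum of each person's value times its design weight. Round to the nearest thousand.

282000

Weighted total = 52×749 + 28×1369 + 25×425 + 47×1640 + 42×1406 + 25×175 + 58×929
  = 38948 + 38332 + 10625 + 77080 + 59052 + 4375 + 53882 = 282294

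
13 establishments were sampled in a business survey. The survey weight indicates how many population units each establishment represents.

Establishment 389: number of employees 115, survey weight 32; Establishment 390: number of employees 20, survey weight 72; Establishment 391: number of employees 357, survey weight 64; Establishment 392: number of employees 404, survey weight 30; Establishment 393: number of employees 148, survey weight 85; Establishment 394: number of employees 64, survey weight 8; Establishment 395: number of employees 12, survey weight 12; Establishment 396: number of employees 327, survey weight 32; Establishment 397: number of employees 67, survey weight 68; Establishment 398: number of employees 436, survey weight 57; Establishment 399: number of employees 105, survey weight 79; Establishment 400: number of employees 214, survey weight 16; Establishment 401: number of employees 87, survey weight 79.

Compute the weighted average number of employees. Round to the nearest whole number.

Weighted sum = 111788
Sum of weights = 634
Weighted mean = 111788 / 634 = 176.32177

176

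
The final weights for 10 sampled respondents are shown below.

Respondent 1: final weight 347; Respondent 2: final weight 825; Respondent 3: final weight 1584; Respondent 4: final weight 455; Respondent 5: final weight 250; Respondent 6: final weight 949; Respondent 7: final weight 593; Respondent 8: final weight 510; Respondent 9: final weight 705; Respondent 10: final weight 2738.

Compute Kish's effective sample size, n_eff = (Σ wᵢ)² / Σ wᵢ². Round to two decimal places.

6.13

Σ wᵢ = 347 + 825 + 1584 + 455 + 250 + 949 + 593 + 510 + 705 + 2738 = 8956
Σ wᵢ² = 120409 + 680625 + 2509056 + 207025 + 62500 + 900601 + 351649 + 260100 + 497025 + 7496644 = 13085634
n_eff = 8956² / 13085634 = 80209936 / 13085634 = 6.1296179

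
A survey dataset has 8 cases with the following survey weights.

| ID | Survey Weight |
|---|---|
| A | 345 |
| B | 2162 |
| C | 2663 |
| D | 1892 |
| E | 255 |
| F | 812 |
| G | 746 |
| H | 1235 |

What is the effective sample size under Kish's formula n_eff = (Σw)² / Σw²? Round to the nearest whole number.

6

Σ wᵢ = 345 + 2162 + 2663 + 1892 + 255 + 812 + 746 + 1235 = 10110
Σ wᵢ² = 119025 + 4674244 + 7091569 + 3579664 + 65025 + 659344 + 556516 + 1525225 = 18270612
n_eff = 10110² / 18270612 = 102212100 / 18270612 = 5.5943446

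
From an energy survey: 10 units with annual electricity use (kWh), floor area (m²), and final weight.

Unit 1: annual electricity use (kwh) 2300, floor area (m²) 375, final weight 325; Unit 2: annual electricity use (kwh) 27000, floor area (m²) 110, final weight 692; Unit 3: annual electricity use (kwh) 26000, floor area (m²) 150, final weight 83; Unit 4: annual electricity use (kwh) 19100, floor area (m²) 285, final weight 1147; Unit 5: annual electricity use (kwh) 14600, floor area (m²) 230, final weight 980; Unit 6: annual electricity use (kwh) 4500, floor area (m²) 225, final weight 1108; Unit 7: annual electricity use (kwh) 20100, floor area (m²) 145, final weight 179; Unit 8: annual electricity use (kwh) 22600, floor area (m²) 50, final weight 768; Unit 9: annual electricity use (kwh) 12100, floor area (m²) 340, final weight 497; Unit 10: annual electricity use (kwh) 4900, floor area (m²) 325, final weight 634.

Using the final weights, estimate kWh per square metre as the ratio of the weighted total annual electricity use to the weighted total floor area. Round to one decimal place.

Σ wᵢ·y = 92866200
Σ wᵢ·x = 375×325 + 110×692 + 150×83 + 285×1147 + 230×980 + 225×1108 + 145×179 + 50×768 + 340×497 + 325×634
  = 1451425
Ratio = 92866200 / 1451425 = 63.982776

64.0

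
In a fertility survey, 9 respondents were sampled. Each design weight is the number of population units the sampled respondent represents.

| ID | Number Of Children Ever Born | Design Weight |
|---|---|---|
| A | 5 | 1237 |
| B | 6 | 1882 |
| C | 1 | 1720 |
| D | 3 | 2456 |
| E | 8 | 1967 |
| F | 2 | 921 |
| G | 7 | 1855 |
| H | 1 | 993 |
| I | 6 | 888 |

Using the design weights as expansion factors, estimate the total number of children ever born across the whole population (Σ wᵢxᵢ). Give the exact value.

Weighted total = 5×1237 + 6×1882 + 1×1720 + 3×2456 + 8×1967 + 2×921 + 7×1855 + 1×993 + 6×888
  = 63449

63449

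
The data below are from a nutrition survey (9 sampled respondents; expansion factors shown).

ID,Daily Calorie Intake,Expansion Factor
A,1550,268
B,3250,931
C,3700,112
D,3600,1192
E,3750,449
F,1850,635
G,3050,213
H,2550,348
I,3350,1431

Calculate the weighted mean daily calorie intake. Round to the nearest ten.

3110

Weighted sum = 1550×268 + 3250×931 + 3700×112 + 3600×1192 + 3750×449 + 1850×635 + 3050×213 + 2550×348 + 3350×1431
  = 415400 + 3025750 + 414400 + 4291200 + 1683750 + 1174750 + 649650 + 887400 + 4793850 = 17336150
Sum of weights = 268 + 931 + 112 + 1192 + 449 + 635 + 213 + 348 + 1431 = 5579
Weighted mean = 17336150 / 5579 = 3107.3938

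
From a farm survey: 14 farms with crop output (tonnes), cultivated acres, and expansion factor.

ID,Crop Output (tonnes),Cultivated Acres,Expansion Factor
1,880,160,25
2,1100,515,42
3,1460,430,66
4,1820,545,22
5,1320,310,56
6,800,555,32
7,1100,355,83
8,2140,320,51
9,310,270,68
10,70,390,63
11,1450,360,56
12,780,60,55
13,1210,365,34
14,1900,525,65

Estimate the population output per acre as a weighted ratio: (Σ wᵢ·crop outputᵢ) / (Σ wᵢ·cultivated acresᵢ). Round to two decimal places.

Σ wᵢ·y = 818790
Σ wᵢ·x = 259830
Ratio = 818790 / 259830 = 3.1512527

3.15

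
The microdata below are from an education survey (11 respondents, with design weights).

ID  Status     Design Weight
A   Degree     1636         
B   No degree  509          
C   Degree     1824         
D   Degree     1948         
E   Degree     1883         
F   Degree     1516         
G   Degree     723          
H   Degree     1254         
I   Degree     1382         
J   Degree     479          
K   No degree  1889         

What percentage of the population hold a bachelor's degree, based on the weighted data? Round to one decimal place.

84.1

Sum of weights for 'Degree' = 1636 + 1824 + 1948 + 1883 + 1516 + 723 + 1254 + 1382 + 479 = 12645
Total weight = 1636 + 509 + 1824 + 1948 + 1883 + 1516 + 723 + 1254 + 1382 + 479 + 1889 = 15043
Weighted proportion = 12645 / 15043 = 0.84059031 → 84.059031%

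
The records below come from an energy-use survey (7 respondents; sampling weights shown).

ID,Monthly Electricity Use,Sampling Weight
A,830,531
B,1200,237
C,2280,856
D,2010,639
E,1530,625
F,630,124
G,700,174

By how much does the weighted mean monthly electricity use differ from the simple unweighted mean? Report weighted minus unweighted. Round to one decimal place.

Unweighted sum = 830 + 1200 + 2280 + 2010 + 1530 + 630 + 700 = 9180
Unweighted mean = 9180 / 7 = 1311.4286
Weighted sum = 830×531 + 1200×237 + 2280×856 + 2010×639 + 1530×625 + 630×124 + 700×174
  = 5117370
Sum of weights = 3186
Weighted mean = 5117370 / 3186 = 1606.2053
Difference (weighted minus unweighted) = 294.7767

294.8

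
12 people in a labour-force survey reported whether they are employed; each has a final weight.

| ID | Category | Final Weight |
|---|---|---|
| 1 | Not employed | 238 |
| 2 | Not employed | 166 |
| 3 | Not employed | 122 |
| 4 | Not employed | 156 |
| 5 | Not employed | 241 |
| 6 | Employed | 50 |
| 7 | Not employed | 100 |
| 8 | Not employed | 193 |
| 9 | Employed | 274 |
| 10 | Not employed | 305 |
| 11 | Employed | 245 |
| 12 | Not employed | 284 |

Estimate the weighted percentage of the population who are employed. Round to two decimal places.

23.97

Sum of weights for 'Employed' = 50 + 274 + 245 = 569
Total weight = 238 + 166 + 122 + 156 + 241 + 50 + 100 + 193 + 274 + 305 + 245 + 284 = 2374
Weighted proportion = 569 / 2374 = 0.23967987 → 23.967987%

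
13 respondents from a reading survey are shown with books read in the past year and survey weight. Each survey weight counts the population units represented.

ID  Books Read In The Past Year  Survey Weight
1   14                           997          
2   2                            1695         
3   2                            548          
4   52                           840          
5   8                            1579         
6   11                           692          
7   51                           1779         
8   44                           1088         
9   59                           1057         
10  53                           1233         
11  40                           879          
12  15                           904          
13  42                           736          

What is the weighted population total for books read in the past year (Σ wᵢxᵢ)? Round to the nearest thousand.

428000

Weighted total = 428313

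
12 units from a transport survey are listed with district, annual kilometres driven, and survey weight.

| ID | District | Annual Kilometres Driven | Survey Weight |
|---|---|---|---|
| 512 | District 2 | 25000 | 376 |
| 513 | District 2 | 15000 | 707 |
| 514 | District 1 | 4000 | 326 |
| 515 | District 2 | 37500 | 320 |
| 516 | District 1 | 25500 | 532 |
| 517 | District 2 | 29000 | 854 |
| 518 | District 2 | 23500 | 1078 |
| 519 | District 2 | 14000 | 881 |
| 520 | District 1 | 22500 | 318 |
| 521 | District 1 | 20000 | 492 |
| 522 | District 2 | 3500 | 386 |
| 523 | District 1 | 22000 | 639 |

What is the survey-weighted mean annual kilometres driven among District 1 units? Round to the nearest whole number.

19906

District 1 rows: 514, 516, 520, 521, 523
Weighted sum = 4000×326 + 25500×532 + 22500×318 + 20000×492 + 22000×639
  = 45923000
Sum of weights = 2307
Weighted mean = 45923000 / 2307 = 19905.938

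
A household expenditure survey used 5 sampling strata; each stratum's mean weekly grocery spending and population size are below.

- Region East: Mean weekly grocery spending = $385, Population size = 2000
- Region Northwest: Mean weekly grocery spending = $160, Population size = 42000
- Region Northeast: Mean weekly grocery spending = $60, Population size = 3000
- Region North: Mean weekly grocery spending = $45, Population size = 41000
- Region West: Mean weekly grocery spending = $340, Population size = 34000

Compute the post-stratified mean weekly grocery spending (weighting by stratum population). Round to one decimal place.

172.7

Σ Nₕ·x̄ₕ = 21075000
Σ Nₕ = 2000 + 42000 + 3000 + 41000 + 34000 = 122000
Overall mean = 21075000 / 122000 = 172.7459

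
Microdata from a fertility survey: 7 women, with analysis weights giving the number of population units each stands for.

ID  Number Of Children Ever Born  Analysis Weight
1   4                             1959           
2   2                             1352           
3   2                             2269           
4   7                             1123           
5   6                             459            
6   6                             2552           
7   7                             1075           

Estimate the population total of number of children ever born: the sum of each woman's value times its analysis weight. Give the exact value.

Weighted total = 4×1959 + 2×1352 + 2×2269 + 7×1123 + 6×459 + 6×2552 + 7×1075
  = 7836 + 2704 + 4538 + 7861 + 2754 + 15312 + 7525 = 48530

48530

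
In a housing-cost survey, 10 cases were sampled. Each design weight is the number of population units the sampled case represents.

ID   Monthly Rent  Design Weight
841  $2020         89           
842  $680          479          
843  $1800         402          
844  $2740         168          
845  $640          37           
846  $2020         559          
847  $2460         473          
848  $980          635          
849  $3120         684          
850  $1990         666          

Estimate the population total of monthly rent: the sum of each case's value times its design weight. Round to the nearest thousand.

8088000

Weighted total = 2020×89 + 680×479 + 1800×402 + 2740×168 + 640×37 + 2020×559 + 2460×473 + 980×635 + 3120×684 + 1990×666
  = 179780 + 325720 + 723600 + 460320 + 23680 + 1129180 + 1163580 + 622300 + 2134080 + 1325340 = 8087580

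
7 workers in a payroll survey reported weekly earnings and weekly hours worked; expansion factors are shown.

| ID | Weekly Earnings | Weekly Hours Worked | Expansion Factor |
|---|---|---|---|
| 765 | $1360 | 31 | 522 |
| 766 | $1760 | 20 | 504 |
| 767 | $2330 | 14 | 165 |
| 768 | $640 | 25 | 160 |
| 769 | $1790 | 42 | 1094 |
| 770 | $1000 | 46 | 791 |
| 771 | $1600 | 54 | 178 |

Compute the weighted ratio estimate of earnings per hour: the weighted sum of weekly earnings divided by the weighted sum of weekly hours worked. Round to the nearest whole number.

41

Σ wᵢ·y = 5117870
Σ wᵢ·x = 31×522 + 20×504 + 14×165 + 25×160 + 42×1094 + 46×791 + 54×178
  = 16182 + 10080 + 2310 + 4000 + 45948 + 36386 + 9612 = 124518
Ratio = 5117870 / 124518 = 41.101447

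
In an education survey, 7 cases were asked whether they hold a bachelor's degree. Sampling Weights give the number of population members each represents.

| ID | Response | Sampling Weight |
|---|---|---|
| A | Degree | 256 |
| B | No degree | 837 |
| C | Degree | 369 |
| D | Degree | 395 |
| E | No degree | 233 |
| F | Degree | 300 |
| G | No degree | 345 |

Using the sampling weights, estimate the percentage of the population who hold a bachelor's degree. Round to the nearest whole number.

Sum of weights for 'Degree' = 256 + 369 + 395 + 300 = 1320
Total weight = 256 + 837 + 369 + 395 + 233 + 300 + 345 = 2735
Weighted proportion = 1320 / 2735 = 0.48263254 → 48.263254%

48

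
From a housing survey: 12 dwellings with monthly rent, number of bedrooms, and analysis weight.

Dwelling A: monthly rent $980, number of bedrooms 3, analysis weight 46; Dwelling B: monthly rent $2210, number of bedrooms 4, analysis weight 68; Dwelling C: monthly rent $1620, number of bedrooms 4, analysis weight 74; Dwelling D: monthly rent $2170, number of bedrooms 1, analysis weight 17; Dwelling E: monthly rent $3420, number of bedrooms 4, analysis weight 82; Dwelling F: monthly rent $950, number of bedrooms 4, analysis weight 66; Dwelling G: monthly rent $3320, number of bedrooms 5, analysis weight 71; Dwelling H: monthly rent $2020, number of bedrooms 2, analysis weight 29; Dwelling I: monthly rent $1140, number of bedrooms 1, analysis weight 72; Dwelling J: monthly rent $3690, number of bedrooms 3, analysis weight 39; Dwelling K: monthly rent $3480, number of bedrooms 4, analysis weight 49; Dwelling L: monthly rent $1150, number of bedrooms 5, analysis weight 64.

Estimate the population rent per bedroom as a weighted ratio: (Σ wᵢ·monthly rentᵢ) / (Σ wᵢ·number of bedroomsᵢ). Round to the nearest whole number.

Σ wᵢ·y = 1459680
Σ wᵢ·x = 3×46 + 4×68 + 4×74 + 1×17 + 4×82 + 4×66 + 5×71 + 2×29 + 1×72 + 3×39 + 4×49 + 5×64
  = 2433
Ratio = 1459680 / 2433 = 599.95068

600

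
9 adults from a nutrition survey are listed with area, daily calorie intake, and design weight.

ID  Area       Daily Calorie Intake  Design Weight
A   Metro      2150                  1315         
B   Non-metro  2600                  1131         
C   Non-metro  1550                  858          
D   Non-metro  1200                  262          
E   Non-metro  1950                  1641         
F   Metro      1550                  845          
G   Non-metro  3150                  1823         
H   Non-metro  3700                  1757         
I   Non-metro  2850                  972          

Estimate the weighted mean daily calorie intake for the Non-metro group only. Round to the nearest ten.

Non-metro rows: B, C, D, E, G, H, I
Weighted sum = 2600×1131 + 1550×858 + 1200×262 + 1950×1641 + 3150×1823 + 3700×1757 + 2850×972
  = 2940600 + 1329900 + 314400 + 3199950 + 5742450 + 6500900 + 2770200 = 22798400
Sum of weights = 1131 + 858 + 262 + 1641 + 1823 + 1757 + 972 = 8444
Weighted mean = 22798400 / 8444 = 2699.9526

2700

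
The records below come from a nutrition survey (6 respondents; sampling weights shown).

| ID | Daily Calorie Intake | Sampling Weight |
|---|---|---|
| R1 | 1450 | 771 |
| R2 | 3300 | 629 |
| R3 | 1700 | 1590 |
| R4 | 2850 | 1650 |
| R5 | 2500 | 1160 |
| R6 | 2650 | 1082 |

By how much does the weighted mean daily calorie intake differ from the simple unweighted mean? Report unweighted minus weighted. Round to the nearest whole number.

30

Unweighted sum = 1450 + 3300 + 1700 + 2850 + 2500 + 2650 = 14450
Unweighted mean = 14450 / 6 = 2408.3333
Weighted sum = 1450×771 + 3300×629 + 1700×1590 + 2850×1650 + 2500×1160 + 2650×1082
  = 16366450
Sum of weights = 771 + 629 + 1590 + 1650 + 1160 + 1082 = 6882
Weighted mean = 16366450 / 6882 = 2378.1532
Difference (unweighted minus weighted) = 30.18018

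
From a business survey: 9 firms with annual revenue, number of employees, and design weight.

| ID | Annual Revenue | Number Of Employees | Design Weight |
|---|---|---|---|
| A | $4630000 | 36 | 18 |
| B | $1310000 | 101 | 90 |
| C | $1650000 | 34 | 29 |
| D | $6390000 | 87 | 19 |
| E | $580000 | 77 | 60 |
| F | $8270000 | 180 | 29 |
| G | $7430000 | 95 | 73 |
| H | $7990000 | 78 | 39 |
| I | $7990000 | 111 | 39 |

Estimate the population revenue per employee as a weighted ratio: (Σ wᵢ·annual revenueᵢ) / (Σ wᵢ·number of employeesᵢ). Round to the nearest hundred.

49600

Σ wᵢ·y = 4630000×18 + 1310000×90 + 1650000×29 + 6390000×19 + 580000×60 + 8270000×29 + 7430000×73 + 7990000×39 + 7990000×39
  = 83340000 + 117900000 + 47850000 + 121410000 + 34800000 + 239830000 + 542390000 + 311610000 + 311610000 = 1810740000
Σ wᵢ·x = 36×18 + 101×90 + 34×29 + 87×19 + 77×60 + 180×29 + 95×73 + 78×39 + 111×39
  = 648 + 9090 + 986 + 1653 + 4620 + 5220 + 6935 + 3042 + 4329 = 36523
Ratio = 1810740000 / 36523 = 49578.074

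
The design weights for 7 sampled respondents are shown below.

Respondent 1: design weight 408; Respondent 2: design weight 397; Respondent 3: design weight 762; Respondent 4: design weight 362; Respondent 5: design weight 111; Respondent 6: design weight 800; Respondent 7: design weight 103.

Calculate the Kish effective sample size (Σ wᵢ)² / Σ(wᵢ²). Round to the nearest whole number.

5

Σ wᵢ = 408 + 397 + 762 + 362 + 111 + 800 + 103 = 2943
Σ wᵢ² = 166464 + 157609 + 580644 + 131044 + 12321 + 640000 + 10609 = 1698691
n_eff = 2943² / 1698691 = 8661249 / 1698691 = 5.0987784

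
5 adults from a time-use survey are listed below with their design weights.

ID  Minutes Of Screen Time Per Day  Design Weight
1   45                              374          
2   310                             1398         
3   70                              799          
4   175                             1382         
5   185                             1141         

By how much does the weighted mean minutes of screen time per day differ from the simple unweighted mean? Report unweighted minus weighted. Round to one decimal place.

-31.3

Unweighted sum = 45 + 310 + 70 + 175 + 185 = 785
Unweighted mean = 785 / 5 = 157
Weighted sum = 45×374 + 310×1398 + 70×799 + 175×1382 + 185×1141
  = 16830 + 433380 + 55930 + 241850 + 211085 = 959075
Sum of weights = 374 + 1398 + 799 + 1382 + 1141 = 5094
Weighted mean = 959075 / 5094 = 188.27542
Difference (unweighted minus weighted) = -31.275422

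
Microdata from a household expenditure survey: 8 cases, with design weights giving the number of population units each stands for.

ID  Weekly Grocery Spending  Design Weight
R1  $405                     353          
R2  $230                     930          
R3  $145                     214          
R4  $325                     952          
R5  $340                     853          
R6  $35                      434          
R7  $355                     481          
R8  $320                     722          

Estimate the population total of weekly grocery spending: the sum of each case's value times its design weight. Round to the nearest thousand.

1404000

Weighted total = 1404300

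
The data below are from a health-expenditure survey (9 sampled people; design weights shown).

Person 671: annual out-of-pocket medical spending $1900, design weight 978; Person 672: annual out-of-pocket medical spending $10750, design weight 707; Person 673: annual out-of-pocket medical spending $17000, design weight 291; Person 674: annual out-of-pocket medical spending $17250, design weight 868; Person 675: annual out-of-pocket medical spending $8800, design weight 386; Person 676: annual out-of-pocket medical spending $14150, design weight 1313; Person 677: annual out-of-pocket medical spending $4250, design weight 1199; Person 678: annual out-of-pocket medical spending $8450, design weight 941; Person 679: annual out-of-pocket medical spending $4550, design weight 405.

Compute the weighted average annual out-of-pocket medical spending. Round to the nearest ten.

9350

Weighted sum = 1900×978 + 10750×707 + 17000×291 + 17250×868 + 8800×386 + 14150×1313 + 4250×1199 + 8450×941 + 4550×405
  = 66244150
Sum of weights = 7088
Weighted mean = 66244150 / 7088 = 9345.958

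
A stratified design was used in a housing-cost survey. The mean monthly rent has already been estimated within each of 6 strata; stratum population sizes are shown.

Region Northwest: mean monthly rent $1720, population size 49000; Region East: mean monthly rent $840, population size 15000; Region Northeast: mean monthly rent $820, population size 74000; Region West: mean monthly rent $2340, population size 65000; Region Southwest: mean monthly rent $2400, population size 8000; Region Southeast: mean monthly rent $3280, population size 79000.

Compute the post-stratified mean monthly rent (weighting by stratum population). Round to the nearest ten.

Σ Nₕ·x̄ₕ = 1720×49000 + 840×15000 + 820×74000 + 2340×65000 + 2400×8000 + 3280×79000
  = 587980000
Σ Nₕ = 49000 + 15000 + 74000 + 65000 + 8000 + 79000 = 290000
Overall mean = 587980000 / 290000 = 2027.5172

2030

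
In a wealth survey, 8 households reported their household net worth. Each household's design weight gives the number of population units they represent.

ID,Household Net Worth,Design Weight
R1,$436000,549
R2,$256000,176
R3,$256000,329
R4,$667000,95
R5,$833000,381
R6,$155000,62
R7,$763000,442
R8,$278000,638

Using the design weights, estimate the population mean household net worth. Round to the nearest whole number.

476647

Weighted sum = 436000×549 + 256000×176 + 256000×329 + 667000×95 + 833000×381 + 155000×62 + 763000×442 + 278000×638
  = 1273602000
Sum of weights = 549 + 176 + 329 + 95 + 381 + 62 + 442 + 638 = 2672
Weighted mean = 1273602000 / 2672 = 476647.46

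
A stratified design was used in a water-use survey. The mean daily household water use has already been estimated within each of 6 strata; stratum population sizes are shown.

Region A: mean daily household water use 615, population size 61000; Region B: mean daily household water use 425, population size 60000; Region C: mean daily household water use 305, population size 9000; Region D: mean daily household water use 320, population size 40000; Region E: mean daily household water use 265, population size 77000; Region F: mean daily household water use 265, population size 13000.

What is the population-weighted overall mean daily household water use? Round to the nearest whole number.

394

Σ Nₕ·x̄ₕ = 615×61000 + 425×60000 + 305×9000 + 320×40000 + 265×77000 + 265×13000
  = 102410000
Σ Nₕ = 61000 + 60000 + 9000 + 40000 + 77000 + 13000 = 260000
Overall mean = 102410000 / 260000 = 393.88462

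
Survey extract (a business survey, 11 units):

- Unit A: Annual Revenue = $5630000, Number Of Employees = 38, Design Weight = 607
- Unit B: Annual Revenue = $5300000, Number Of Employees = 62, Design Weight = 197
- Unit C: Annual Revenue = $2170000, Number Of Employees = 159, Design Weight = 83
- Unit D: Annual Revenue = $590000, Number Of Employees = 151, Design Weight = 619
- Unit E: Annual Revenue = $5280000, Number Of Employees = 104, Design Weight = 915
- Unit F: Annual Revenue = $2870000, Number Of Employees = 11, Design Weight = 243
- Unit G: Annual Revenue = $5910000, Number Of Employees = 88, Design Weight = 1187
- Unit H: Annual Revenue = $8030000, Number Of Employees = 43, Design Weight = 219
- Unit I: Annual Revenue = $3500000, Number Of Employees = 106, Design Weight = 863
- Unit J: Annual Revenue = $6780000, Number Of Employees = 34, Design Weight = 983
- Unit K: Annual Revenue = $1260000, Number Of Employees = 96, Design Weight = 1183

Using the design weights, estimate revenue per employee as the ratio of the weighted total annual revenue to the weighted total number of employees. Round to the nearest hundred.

51500

Σ wᵢ·y = 5630000×607 + 5300000×197 + 2170000×83 + 590000×619 + 5280000×915 + 2870000×243 + 5910000×1187 + 8030000×219 + 3500000×863 + 6780000×983 + 1260000×1183
  = 3417410000 + 1044100000 + 180110000 + 365210000 + 4831200000 + 697410000 + 7015170000 + 1758570000 + 3020500000 + 6664740000 + 1490580000 = 30485000000
Σ wᵢ·x = 592120
Ratio = 30485000000 / 592120 = 51484.496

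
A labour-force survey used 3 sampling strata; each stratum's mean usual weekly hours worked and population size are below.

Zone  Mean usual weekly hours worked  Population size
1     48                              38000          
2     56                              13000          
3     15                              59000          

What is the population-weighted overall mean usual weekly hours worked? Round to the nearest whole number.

Σ Nₕ·x̄ₕ = 48×38000 + 56×13000 + 15×59000
  = 3437000
Σ Nₕ = 38000 + 13000 + 59000 = 110000
Overall mean = 3437000 / 110000 = 31.245455

31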